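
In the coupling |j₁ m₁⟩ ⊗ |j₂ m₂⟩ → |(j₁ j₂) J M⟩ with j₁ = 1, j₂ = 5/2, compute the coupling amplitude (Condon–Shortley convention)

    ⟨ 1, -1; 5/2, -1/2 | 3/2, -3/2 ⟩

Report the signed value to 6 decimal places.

triangle: 2!*0!*3!/6! = 12/720
(j±m)!: 0!*2!*2!*3!*0!*3! = 144
prefactor² = (2J+1)*Δ*N² = 48/5
  k=2: +1/(2!*0!*0!*0!*0!*3!) = 1/12
Σ = 1/12  ⇒  CG² = 48/5*1/12² = 1/15
CG = +√(1/15) = +0.258199

+√(1/15) = +0.258199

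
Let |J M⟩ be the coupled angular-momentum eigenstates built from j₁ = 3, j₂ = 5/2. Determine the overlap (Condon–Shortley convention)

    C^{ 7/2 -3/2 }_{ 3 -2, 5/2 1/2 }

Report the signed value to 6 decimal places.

+0.308607

triangle: 2!·4!·3!/10! = 288/3628800
(j±m)!: 1!·5!·3!·2!·2!·5! = 345600
prefactor² = (2J+1)·Δ·N² = 1536/7
  k=1: −1/(1!·1!·4!·2!·0!·1!) = -1/48
  k=2: +1/(2!·0!·3!·1!·1!·2!) = 1/24
Σ = 1/48  ⇒  CG² = 1536/7·1/48² = 2/21
CG = +√(2/21) = +0.308607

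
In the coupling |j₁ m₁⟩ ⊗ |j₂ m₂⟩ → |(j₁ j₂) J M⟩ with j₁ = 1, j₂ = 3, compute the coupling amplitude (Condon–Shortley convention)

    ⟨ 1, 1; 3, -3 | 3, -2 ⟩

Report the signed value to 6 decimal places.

j₁+j₂−J=1  J+j₁−j₂=1  J−j₁+j₂=5  j₁+j₂+J+1=8
(j₁±m₁, j₂±m₂, J±M) = (2,0,0,6,1,5)
P² = 3600
sum k=0..0:
  [0] +1/120 = 1/120
S = 1/120
C² = P²·S² = 1/4 ; C = +0.500000

+0.500000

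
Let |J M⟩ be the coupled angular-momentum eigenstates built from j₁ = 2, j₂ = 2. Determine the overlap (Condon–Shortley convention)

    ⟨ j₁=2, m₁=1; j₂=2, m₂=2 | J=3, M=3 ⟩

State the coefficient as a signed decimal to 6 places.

j₁+j₂−J=1  J+j₁−j₂=3  J−j₁+j₂=3  j₁+j₂+J+1=8
(j₁±m₁, j₂±m₂, J±M) = (3,1,4,0,6,0)
P² = 648
sum k=1..1:
  [1] −1/36 = -1/36
S = -1/36
C² = P²·S² = 1/2 ; C = -0.707107

-0.707107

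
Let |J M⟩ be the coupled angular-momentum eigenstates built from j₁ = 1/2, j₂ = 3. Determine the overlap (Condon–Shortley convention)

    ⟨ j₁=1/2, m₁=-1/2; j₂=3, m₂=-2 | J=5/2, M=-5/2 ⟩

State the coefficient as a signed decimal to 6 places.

triangle: 1!*0!*5!/7! = 120/5040
(j±m)!: 0!*1!*1!*5!*0!*5! = 14400
prefactor² = (2J+1)*Δ*N² = 14400/7
  k=1: −1/(1!*0!*0!*0!*0!*5!) = -1/120
Σ = -1/120  ⇒  CG² = 14400/7*(-1/120)² = 1/7
CG = −√(1/7) = -0.377964

-0.377964  (= −√(1/7))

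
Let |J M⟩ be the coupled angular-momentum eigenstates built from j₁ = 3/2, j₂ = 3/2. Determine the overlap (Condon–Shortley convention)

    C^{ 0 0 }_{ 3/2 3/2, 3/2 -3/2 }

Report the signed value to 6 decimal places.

√[1·3!0!0!/4! · 3!0!0!3!0!0!] = √(9)
  +(−1)^0/∏(0,3,0,0,0,0)! = 1/6  (running 1/6)
⟨..|..⟩ = √(9)·(1/6) = +0.500000

+√(1/4) = +0.500000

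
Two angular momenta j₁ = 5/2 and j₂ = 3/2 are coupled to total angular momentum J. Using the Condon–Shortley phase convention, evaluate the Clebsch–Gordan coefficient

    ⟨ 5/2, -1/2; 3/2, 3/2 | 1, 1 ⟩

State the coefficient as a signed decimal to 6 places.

triangle: 3!×2!×0!/6! = 12/720
(j±m)!: 2!×3!×3!×0!×2!×0! = 144
prefactor² = (2J+1)×Δ×N² = 36/5
  k=3: −1/(3!×0!×0!×0!×2!×0!) = -1/12
Σ = -1/12  ⇒  CG² = 36/5×(-1/12)² = 1/20
CG = −√(1/20) = -0.223607

−√(1/20) ≈ -0.223607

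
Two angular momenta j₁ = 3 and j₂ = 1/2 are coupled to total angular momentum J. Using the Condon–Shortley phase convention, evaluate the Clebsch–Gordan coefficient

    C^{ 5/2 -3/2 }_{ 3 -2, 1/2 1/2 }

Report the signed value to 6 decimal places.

-0.845154  (= −√(5/7))

j₁+j₂−J=1  J+j₁−j₂=5  J−j₁+j₂=0  j₁+j₂+J+1=7
(j₁±m₁, j₂±m₂, J±M) = (1,5,1,0,1,4)
P² = 2880/7
sum k=1..1:
  [1] −1/24 = -1/24
S = -1/24
C² = P²·S² = 5/7 ; C = -0.845154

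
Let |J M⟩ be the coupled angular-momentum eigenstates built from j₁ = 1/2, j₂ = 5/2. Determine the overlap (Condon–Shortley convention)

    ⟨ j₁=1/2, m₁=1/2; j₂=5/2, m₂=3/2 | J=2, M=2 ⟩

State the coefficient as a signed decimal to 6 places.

+√(1/6) = +0.408248

√[5·1!0!4!/6! · 1!0!4!1!4!0!] = √(96)
  +(−1)^0/∏(0,1,0,4,0,0)! = 1/24  (running 1/24)
⟨..|..⟩ = √(96)·(1/24) = +0.408248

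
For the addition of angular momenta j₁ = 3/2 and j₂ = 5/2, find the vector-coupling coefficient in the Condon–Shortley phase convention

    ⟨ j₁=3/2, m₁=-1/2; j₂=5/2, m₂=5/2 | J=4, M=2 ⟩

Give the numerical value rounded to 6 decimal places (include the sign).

triangle: 0!*3!*5!/9! = 720/362880
(j±m)!: 1!*2!*5!*0!*6!*2! = 345600
prefactor² = (2J+1)*Δ*N² = 43200/7
  k=0: +1/(0!*0!*2!*5!*1!*0!) = 1/240
Σ = 1/240  ⇒  CG² = 43200/7*1/240² = 3/28
CG = +√(3/28) = +0.327327

+√(3/28) ≈ +0.327327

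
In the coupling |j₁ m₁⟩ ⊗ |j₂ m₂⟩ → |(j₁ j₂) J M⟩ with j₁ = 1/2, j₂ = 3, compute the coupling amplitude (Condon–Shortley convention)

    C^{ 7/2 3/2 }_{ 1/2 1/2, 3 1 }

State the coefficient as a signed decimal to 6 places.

+0.845154  (= +√(5/7))

√[8·0!1!6!/8! · 1!0!4!2!5!2!] = √(11520/7)
  +(−1)^0/∏(0,0,0,4,1,2)! = 1/48  (running 1/48)
⟨..|..⟩ = √(11520/7)·(1/48) = +0.845154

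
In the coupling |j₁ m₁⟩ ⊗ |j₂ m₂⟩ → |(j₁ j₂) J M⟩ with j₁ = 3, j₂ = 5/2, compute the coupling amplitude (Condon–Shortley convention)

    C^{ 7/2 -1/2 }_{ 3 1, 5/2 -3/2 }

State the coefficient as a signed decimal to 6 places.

+√(8/63) = +0.356348

√[8·2!4!3!/10! · 4!2!1!4!3!4!] = √(18432/175)
  +(−1)^0/∏(0,2,2,1,2,2)! = 1/16  (running 1/16)
  +(−1)^1/∏(1,1,1,0,3,3)! = -1/36  (running 5/144)
⟨..|..⟩ = √(18432/175)·(5/144) = +0.356348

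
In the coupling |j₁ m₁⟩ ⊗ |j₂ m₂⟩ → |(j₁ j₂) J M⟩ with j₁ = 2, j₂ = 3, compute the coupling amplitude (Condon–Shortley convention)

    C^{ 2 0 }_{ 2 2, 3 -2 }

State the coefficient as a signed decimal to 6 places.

+0.597614  (= +√(5/14))

triangle: 3!*1!*3!/8! = 36/40320
(j±m)!: 4!*0!*1!*5!*2!*2! = 11520
prefactor² = (2J+1)*Δ*N² = 360/7
  k=0: +1/(0!*3!*0!*1!*1!*2!) = 1/12
Σ = 1/12  ⇒  CG² = 360/7*1/12² = 5/14
CG = +√(5/14) = +0.597614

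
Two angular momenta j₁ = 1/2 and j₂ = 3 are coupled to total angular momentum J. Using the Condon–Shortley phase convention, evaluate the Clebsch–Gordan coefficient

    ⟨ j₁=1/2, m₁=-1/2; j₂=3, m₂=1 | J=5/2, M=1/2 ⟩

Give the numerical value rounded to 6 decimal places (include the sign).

−√(4/7) = -0.755929

triangle: 1!*0!*5!/7! = 120/5040
(j±m)!: 0!*1!*4!*2!*3!*2! = 576
prefactor² = (2J+1)*Δ*N² = 576/7
  k=1: −1/(1!*0!*0!*3!*0!*2!) = -1/12
Σ = -1/12  ⇒  CG² = 576/7*(-1/12)² = 4/7
CG = −√(4/7) = -0.755929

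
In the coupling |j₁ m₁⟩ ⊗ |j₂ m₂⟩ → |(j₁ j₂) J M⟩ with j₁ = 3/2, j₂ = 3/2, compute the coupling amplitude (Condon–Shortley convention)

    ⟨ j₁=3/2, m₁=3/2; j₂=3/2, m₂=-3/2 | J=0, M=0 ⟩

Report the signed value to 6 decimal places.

j₁+j₂−J=3  J+j₁−j₂=0  J−j₁+j₂=0  j₁+j₂+J+1=4
(j₁±m₁, j₂±m₂, J±M) = (3,0,0,3,0,0)
P² = 9
sum k=0..0:
  [0] +1/6 = 1/6
S = 1/6
C² = P²·S² = 1/4 ; C = +0.500000

+√(1/4) = +0.500000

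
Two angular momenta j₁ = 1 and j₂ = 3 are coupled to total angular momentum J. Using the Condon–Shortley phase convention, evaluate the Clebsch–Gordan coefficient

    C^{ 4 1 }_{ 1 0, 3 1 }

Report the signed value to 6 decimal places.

+0.731925

j₁+j₂−J=0  J+j₁−j₂=2  J−j₁+j₂=6  j₁+j₂+J+1=9
(j₁±m₁, j₂±m₂, J±M) = (1,1,4,2,5,3)
P² = 8640/7
sum k=0..0:
  [0] +1/48 = 1/48
S = 1/48
C² = P²·S² = 15/28 ; C = +0.731925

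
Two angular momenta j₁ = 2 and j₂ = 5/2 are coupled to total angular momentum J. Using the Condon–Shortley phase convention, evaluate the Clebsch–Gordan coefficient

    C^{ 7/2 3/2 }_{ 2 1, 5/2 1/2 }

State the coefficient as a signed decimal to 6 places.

+0.308607

j₁+j₂−J=1  J+j₁−j₂=3  J−j₁+j₂=4  j₁+j₂+J+1=9
(j₁±m₁, j₂±m₂, J±M) = (3,1,3,2,5,2)
P² = 384/7
sum k=0..1:
  [0] +1/12 = 1/12
  [1] −1/24 = -1/24
S = 1/24
C² = P²·S² = 2/21 ; C = +0.308607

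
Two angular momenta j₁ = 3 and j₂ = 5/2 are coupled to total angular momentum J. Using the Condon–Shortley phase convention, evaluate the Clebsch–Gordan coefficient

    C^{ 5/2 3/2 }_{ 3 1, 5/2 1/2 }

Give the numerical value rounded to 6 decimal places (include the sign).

j₁+j₂−J=3  J+j₁−j₂=3  J−j₁+j₂=2  j₁+j₂+J+1=9
(j₁±m₁, j₂±m₂, J±M) = (4,2,3,2,4,1)
P² = 576/35
sum k=1..2:
  [1] −1/8 = -1/8
  [2] +1/12 = 1/12
S = -1/24
C² = P²·S² = 1/35 ; C = -0.169031

-0.169031  (= −√(1/35))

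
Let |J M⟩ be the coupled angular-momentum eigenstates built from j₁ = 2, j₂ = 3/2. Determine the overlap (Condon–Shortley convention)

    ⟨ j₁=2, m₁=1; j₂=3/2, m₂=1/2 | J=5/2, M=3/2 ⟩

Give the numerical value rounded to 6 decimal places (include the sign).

+0.169031  (= +√(1/35))

triangle: 1!·3!·2!/7! = 12/5040
(j±m)!: 3!·1!·2!·1!·4!·1! = 288
prefactor² = (2J+1)·Δ·N² = 144/35
  k=0: +1/(0!·1!·1!·2!·2!·0!) = 1/4
  k=1: −1/(1!·0!·0!·1!·3!·1!) = -1/6
Σ = 1/12  ⇒  CG² = 144/35·1/12² = 1/35
CG = +√(1/35) = +0.169031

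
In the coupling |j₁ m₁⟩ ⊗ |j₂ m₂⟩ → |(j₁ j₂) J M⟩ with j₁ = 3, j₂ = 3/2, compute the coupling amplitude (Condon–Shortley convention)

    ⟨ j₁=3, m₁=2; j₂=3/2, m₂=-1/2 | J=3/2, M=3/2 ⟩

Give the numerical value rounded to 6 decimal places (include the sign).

−√(2/7) ≈ -0.534522

j₁+j₂−J=3  J+j₁−j₂=3  J−j₁+j₂=0  j₁+j₂+J+1=7
(j₁±m₁, j₂±m₂, J±M) = (5,1,1,2,3,0)
P² = 288/7
sum k=1..1:
  [1] −1/12 = -1/12
S = -1/12
C² = P²·S² = 2/7 ; C = -0.534522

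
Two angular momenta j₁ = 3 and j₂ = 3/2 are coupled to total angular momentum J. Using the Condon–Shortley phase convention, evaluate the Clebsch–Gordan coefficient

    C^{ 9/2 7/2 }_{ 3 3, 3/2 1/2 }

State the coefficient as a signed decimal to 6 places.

+√(1/3) ≈ +0.577350

triangle: 0!·6!·3!/10! = 4320/3628800
(j±m)!: 6!·0!·2!·1!·8!·1! = 58060800
prefactor² = (2J+1)·Δ·N² = 691200
  k=0: +1/(0!·0!·0!·2!·6!·1!) = 1/1440
Σ = 1/1440  ⇒  CG² = 691200·1/1440² = 1/3
CG = +√(1/3) = +0.577350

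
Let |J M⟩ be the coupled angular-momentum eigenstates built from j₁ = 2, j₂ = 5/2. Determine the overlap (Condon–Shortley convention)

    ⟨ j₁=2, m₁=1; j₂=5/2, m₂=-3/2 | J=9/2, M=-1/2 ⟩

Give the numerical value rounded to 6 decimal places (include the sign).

+√(10/63) = +0.398410

√[10·0!4!5!/10! · 3!1!1!4!4!5!] = √(23040/7)
  +(−1)^0/∏(0,0,1,1,3,4)! = 1/144  (running 1/144)
⟨..|..⟩ = √(23040/7)·(1/144) = +0.398410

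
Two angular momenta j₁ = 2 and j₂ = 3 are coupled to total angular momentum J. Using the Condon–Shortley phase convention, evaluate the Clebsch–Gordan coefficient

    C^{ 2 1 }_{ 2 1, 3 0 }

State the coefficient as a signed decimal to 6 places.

-0.534522  (= −√(2/7))

triangle: 3!·1!·3!/8! = 36/40320
(j±m)!: 3!·1!·3!·3!·3!·1! = 1296
prefactor² = (2J+1)·Δ·N² = 81/14
  k=0: +1/(0!·3!·1!·3!·0!·0!) = 1/36
  k=1: −1/(1!·2!·0!·2!·1!·1!) = -1/4
Σ = -2/9  ⇒  CG² = 81/14·(-2/9)² = 2/7
CG = −√(2/7) = -0.534522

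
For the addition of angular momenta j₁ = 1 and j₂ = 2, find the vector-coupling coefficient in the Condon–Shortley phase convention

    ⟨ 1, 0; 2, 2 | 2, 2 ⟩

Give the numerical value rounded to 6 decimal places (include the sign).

triangle: 1!·1!·3!/6! = 6/720
(j±m)!: 1!·1!·4!·0!·4!·0! = 576
prefactor² = (2J+1)·Δ·N² = 24
  k=1: −1/(1!·0!·0!·3!·1!·0!) = -1/6
Σ = -1/6  ⇒  CG² = 24·(-1/6)² = 2/3
CG = −√(2/3) = -0.816497

-0.816497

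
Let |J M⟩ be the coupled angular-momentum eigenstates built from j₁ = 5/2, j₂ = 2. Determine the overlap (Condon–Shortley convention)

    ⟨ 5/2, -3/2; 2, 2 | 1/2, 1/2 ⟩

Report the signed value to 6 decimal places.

j₁+j₂−J=4  J+j₁−j₂=1  J−j₁+j₂=0  j₁+j₂+J+1=6
(j₁±m₁, j₂±m₂, J±M) = (1,4,4,0,1,0)
P² = 192/5
sum k=4..4:
  [4] +1/24 = 1/24
S = 1/24
C² = P²·S² = 1/15 ; C = +0.258199

+√(1/15) = +0.258199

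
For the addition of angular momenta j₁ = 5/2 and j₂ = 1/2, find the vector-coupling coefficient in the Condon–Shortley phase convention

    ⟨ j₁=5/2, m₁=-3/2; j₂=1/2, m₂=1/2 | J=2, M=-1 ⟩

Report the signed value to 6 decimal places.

j₁+j₂−J=1  J+j₁−j₂=4  J−j₁+j₂=0  j₁+j₂+J+1=6
(j₁±m₁, j₂±m₂, J±M) = (1,4,1,0,1,3)
P² = 24
sum k=1..1:
  [1] −1/6 = -1/6
S = -1/6
C² = P²·S² = 2/3 ; C = -0.816497

−√(2/3) = -0.816497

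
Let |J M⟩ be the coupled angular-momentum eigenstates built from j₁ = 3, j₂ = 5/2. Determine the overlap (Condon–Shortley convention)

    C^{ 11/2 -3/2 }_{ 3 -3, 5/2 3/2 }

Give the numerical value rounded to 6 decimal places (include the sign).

+0.123091

j₁+j₂−J=0  J+j₁−j₂=6  J−j₁+j₂=5  j₁+j₂+J+1=12
(j₁±m₁, j₂±m₂, J±M) = (0,6,4,1,4,7)
P² = 49766400/11
sum k=0..0:
  [0] +1/17280 = 1/17280
S = 1/17280
C² = P²·S² = 1/66 ; C = +0.123091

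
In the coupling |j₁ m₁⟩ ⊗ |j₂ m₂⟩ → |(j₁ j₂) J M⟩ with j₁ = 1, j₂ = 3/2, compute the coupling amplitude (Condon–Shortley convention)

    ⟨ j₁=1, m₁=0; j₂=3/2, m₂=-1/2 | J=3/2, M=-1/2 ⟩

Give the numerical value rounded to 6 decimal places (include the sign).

j₁+j₂−J=1  J+j₁−j₂=1  J−j₁+j₂=2  j₁+j₂+J+1=5
(j₁±m₁, j₂±m₂, J±M) = (1,1,1,2,1,2)
P² = 4/15
sum k=0..1:
  [0] +1/1 = 1
  [1] −1/2 = -1/2
S = 1/2
C² = P²·S² = 1/15 ; C = +0.258199

+√(1/15) = +0.258199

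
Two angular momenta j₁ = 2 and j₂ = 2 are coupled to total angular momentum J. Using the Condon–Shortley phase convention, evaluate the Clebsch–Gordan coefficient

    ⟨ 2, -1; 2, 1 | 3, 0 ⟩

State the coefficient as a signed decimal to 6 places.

-0.632456

triangle: 1!*3!*3!/8! = 36/40320
(j±m)!: 1!*3!*3!*1!*3!*3! = 1296
prefactor² = (2J+1)*Δ*N² = 81/10
  k=0: +1/(0!*1!*3!*3!*0!*0!) = 1/36
  k=1: −1/(1!*0!*2!*2!*1!*1!) = -1/4
Σ = -2/9  ⇒  CG² = 81/10*(-2/9)² = 2/5
CG = −√(2/5) = -0.632456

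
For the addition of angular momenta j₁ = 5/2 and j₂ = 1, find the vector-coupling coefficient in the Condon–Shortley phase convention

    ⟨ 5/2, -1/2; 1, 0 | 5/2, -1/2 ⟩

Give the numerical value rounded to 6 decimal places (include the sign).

-0.169031  (= −√(1/35))

triangle: 1!×4!×1!/7! = 24/5040
(j±m)!: 2!×3!×1!×1!×2!×3! = 144
prefactor² = (2J+1)×Δ×N² = 144/35
  k=0: +1/(0!×1!×3!×1!×1!×0!) = 1/6
  k=1: −1/(1!×0!×2!×0!×2!×1!) = -1/4
Σ = -1/12  ⇒  CG² = 144/35×(-1/12)² = 1/35
CG = −√(1/35) = -0.169031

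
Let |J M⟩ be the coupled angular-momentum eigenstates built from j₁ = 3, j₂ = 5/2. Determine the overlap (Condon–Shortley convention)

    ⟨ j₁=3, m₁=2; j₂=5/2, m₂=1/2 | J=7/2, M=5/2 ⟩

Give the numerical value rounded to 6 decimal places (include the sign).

-0.178174  (= −√(2/63))

j₁+j₂−J=2  J+j₁−j₂=4  J−j₁+j₂=3  j₁+j₂+J+1=10
(j₁±m₁, j₂±m₂, J±M) = (5,1,3,2,6,1)
P² = 4608/7
sum k=0..1:
  [0] +1/72 = 1/72
  [1] −1/48 = -1/48
S = -1/144
C² = P²·S² = 2/63 ; C = -0.178174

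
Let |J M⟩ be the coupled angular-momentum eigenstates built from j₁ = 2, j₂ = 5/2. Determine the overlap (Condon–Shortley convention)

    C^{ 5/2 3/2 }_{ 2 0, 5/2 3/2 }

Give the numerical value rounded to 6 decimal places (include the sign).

-0.119523

√[6·2!2!3!/8! · 2!2!4!1!4!1!] = √(288/35)
  +(−1)^1/∏(1,1,1,3,1,0)! = -1/6  (running -1/6)
  +(−1)^2/∏(2,0,0,2,2,1)! = 1/8  (running -1/24)
⟨..|..⟩ = √(288/35)·(-1/24) = -0.119523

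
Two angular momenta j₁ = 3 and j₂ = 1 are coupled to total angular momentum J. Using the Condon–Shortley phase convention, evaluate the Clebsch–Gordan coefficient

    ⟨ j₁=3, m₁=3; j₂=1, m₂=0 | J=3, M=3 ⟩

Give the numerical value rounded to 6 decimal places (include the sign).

+√(3/4) = +0.866025

triangle: 1!*5!*1!/8! = 120/40320
(j±m)!: 6!*0!*1!*1!*6!*0! = 518400
prefactor² = (2J+1)*Δ*N² = 10800
  k=0: +1/(0!*1!*0!*1!*5!*0!) = 1/120
Σ = 1/120  ⇒  CG² = 10800*1/120² = 3/4
CG = +√(3/4) = +0.866025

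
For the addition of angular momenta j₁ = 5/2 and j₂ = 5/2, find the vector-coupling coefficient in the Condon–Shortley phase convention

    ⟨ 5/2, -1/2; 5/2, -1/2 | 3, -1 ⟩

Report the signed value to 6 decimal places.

-0.516398

triangle: 2!×3!×3!/9! = 72/362880
(j±m)!: 2!×3!×2!×3!×2!×4! = 6912
prefactor² = (2J+1)×Δ×N² = 48/5
  k=0: +1/(0!×2!×3!×2!×0!×1!) = 1/24
  k=1: −1/(1!×1!×2!×1!×1!×2!) = -1/4
  k=2: +1/(2!×0!×1!×0!×2!×3!) = 1/24
Σ = -1/6  ⇒  CG² = 48/5×(-1/6)² = 4/15
CG = −√(4/15) = -0.516398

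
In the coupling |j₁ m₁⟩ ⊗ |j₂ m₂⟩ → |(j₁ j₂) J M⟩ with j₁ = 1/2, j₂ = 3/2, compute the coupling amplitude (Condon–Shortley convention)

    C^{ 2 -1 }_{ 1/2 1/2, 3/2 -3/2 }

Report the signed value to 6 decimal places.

+0.500000  (= +√(1/4))

√[5·0!1!3!/5! · 1!0!0!3!1!3!] = √(9)
  +(−1)^0/∏(0,0,0,0,1,3)! = 1/6  (running 1/6)
⟨..|..⟩ = √(9)·(1/6) = +0.500000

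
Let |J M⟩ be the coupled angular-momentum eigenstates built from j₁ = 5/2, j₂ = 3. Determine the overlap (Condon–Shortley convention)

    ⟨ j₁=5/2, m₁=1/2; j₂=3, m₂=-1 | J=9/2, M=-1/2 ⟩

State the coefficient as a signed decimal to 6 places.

+0.480500

triangle: 1!·4!·5!/11! = 2880/39916800
(j±m)!: 3!·2!·2!·4!·4!·5! = 1658880
prefactor² = (2J+1)·Δ·N² = 92160/77
  k=0: +1/(0!·1!·2!·2!·2!·3!) = 1/48
  k=1: −1/(1!·0!·1!·1!·3!·4!) = -1/144
Σ = 1/72  ⇒  CG² = 92160/77·1/72² = 160/693
CG = +√(160/693) = +0.480500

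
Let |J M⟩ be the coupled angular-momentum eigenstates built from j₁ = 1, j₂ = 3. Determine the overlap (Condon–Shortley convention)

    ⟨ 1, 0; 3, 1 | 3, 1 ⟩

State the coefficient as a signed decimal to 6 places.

triangle: 1!*1!*5!/8! = 120/40320
(j±m)!: 1!*1!*4!*2!*4!*2! = 2304
prefactor² = (2J+1)*Δ*N² = 48
  k=0: +1/(0!*1!*1!*4!*0!*1!) = 1/24
  k=1: −1/(1!*0!*0!*3!*1!*2!) = -1/12
Σ = -1/24  ⇒  CG² = 48*(-1/24)² = 1/12
CG = −√(1/12) = -0.288675

-0.288675  (= −√(1/12))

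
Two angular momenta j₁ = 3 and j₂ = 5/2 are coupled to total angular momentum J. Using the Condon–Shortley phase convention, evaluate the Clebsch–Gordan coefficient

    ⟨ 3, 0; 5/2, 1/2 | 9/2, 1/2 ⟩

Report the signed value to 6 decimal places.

triangle: 1!·5!·4!/11! = 2880/39916800
(j±m)!: 3!·3!·3!·2!·5!·4! = 1244160
prefactor² = (2J+1)·Δ·N² = 69120/77
  k=0: +1/(0!·1!·3!·3!·2!·1!) = 1/72
  k=1: −1/(1!·0!·2!·2!·3!·2!) = -1/48
Σ = -1/144  ⇒  CG² = 69120/77·(-1/144)² = 10/231
CG = −√(10/231) = -0.208063

−√(10/231) = -0.208063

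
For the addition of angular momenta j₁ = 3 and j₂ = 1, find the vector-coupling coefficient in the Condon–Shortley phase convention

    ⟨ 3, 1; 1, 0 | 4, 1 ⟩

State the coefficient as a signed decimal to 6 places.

+√(15/28) ≈ +0.731925

√[9·0!6!2!/9! · 4!2!1!1!5!3!] = √(8640/7)
  +(−1)^0/∏(0,0,2,1,4,1)! = 1/48  (running 1/48)
⟨..|..⟩ = √(8640/7)·(1/48) = +0.731925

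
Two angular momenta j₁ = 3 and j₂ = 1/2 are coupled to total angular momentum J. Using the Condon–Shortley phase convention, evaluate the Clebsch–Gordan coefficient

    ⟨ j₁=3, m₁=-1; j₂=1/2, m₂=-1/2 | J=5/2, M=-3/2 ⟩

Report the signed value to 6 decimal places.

+0.534522  (= +√(2/7))

j₁+j₂−J=1  J+j₁−j₂=5  J−j₁+j₂=0  j₁+j₂+J+1=7
(j₁±m₁, j₂±m₂, J±M) = (2,4,0,1,1,4)
P² = 1152/7
sum k=0..0:
  [0] +1/24 = 1/24
S = 1/24
C² = P²·S² = 2/7 ; C = +0.534522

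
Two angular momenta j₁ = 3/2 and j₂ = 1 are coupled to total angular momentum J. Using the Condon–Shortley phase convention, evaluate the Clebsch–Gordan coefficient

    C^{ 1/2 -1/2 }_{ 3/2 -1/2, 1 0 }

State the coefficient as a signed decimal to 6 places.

-0.577350  (= −√(1/3))

√[2·2!1!0!/4! · 1!2!1!1!0!1!] = √(1/3)
  +(−1)^1/∏(1,1,1,0,0,0)! = -1  (running -1)
⟨..|..⟩ = √(1/3)·(-1) = -0.577350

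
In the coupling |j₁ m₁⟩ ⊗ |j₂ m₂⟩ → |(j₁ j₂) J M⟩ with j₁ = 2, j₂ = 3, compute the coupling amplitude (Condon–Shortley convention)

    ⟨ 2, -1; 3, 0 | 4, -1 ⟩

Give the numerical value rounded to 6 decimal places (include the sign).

-0.462910  (= −√(3/14))

j₁+j₂−J=1  J+j₁−j₂=3  J−j₁+j₂=5  j₁+j₂+J+1=10
(j₁±m₁, j₂±m₂, J±M) = (1,3,3,3,3,5)
P² = 1944/7
sum k=0..1:
  [0] +1/72 = 1/72
  [1] −1/24 = -1/24
S = -1/36
C² = P²·S² = 3/14 ; C = -0.462910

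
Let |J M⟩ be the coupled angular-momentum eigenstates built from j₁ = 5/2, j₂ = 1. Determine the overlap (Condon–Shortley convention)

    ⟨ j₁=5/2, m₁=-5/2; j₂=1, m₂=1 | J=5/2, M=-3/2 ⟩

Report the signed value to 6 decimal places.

triangle: 1!·4!·1!/7! = 24/5040
(j±m)!: 0!·5!·2!·0!·1!·4! = 5760
prefactor² = (2J+1)·Δ·N² = 1152/7
  k=1: −1/(1!·0!·4!·1!·0!·0!) = -1/24
Σ = -1/24  ⇒  CG² = 1152/7·(-1/24)² = 2/7
CG = −√(2/7) = -0.534522

-0.534522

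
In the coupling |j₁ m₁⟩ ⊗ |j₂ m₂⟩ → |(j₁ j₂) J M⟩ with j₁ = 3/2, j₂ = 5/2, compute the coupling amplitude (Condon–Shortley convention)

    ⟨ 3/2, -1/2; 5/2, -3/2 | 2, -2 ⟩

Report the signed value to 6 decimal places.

−√(8/21) = -0.617213

j₁+j₂−J=2  J+j₁−j₂=1  J−j₁+j₂=3  j₁+j₂+J+1=7
(j₁±m₁, j₂±m₂, J±M) = (1,2,1,4,0,4)
P² = 96/7
sum k=1..1:
  [1] −1/6 = -1/6
S = -1/6
C² = P²·S² = 8/21 ; C = -0.617213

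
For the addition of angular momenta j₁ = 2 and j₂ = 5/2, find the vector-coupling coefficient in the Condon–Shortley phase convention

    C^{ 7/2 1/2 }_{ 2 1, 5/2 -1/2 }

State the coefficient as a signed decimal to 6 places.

j₁+j₂−J=1  J+j₁−j₂=3  J−j₁+j₂=4  j₁+j₂+J+1=9
(j₁±m₁, j₂±m₂, J±M) = (3,1,2,3,4,3)
P² = 1152/35
sum k=0..1:
  [0] +1/8 = 1/8
  [1] −1/36 = -1/36
S = 7/72
C² = P²·S² = 14/45 ; C = +0.557773

+√(14/45) = +0.557773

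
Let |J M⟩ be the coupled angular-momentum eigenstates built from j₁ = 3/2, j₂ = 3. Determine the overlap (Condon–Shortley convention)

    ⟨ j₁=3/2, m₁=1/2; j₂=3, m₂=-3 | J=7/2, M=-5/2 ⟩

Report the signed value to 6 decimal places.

√[8·1!2!5!/9! · 2!1!0!6!1!6!] = √(38400/7)
  +(−1)^0/∏(0,1,1,0,1,5)! = 1/120  (running 1/120)
⟨..|..⟩ = √(38400/7)·(1/120) = +0.617213

+0.617213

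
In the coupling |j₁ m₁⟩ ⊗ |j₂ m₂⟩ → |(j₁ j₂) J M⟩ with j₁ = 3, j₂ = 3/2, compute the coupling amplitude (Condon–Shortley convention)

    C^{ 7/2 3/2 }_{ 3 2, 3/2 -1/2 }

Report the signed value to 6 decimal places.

+0.654654

triangle: 1!·5!·2!/9! = 240/362880
(j±m)!: 5!·1!·1!·2!·5!·2! = 57600
prefactor² = (2J+1)·Δ·N² = 6400/21
  k=0: +1/(0!·1!·1!·1!·4!·1!) = 1/24
  k=1: −1/(1!·0!·0!·0!·5!·2!) = -1/240
Σ = 3/80  ⇒  CG² = 6400/21·3/80² = 3/7
CG = +√(3/7) = +0.654654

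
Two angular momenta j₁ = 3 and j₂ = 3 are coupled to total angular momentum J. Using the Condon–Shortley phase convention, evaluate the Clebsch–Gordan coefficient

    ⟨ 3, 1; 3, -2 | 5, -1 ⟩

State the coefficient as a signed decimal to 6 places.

j₁+j₂−J=1  J+j₁−j₂=5  J−j₁+j₂=5  j₁+j₂+J+1=12
(j₁±m₁, j₂±m₂, J±M) = (4,2,1,5,4,6)
P² = 230400/7
sum k=0..1:
  [0] +1/288 = 1/288
  [1] −1/2880 = -1/2880
S = 1/320
C² = P²·S² = 9/28 ; C = +0.566947

+√(9/28) ≈ +0.566947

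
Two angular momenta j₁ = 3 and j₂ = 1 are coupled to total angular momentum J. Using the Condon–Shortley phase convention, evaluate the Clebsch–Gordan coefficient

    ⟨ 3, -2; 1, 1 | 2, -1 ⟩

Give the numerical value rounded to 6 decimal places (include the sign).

+0.690066

√[5·2!4!0!/7! · 1!5!2!0!1!3!] = √(480/7)
  +(−1)^2/∏(2,0,3,0,1,0)! = 1/12  (running 1/12)
⟨..|..⟩ = √(480/7)·(1/12) = +0.690066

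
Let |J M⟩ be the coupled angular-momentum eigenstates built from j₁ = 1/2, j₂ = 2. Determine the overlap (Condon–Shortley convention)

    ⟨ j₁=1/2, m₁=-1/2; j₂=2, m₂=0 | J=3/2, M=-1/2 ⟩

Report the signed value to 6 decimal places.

j₁+j₂−J=1  J+j₁−j₂=0  J−j₁+j₂=3  j₁+j₂+J+1=5
(j₁±m₁, j₂±m₂, J±M) = (0,1,2,2,1,2)
P² = 8/5
sum k=1..1:
  [1] −1/2 = -1/2
S = -1/2
C² = P²·S² = 2/5 ; C = -0.632456

−√(2/5) = -0.632456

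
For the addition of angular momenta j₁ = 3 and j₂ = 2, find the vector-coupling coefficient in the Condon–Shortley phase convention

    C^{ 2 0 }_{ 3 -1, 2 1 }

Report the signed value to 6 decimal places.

+√(1/7) = +0.377964

j₁+j₂−J=3  J+j₁−j₂=3  J−j₁+j₂=1  j₁+j₂+J+1=8
(j₁±m₁, j₂±m₂, J±M) = (2,4,3,1,2,2)
P² = 36/7
sum k=2..3:
  [2] +1/4 = 1/4
  [3] −1/12 = -1/12
S = 1/6
C² = P²·S² = 1/7 ; C = +0.377964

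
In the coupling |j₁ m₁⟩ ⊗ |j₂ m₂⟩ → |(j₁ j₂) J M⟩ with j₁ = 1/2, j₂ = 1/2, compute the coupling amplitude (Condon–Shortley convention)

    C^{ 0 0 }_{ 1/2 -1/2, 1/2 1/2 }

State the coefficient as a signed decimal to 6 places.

−√(1/2) ≈ -0.707107

√[1·1!0!0!/2! · 0!1!1!0!0!0!] = √(1/2)
  +(−1)^1/∏(1,0,0,0,0,0)! = -1  (running -1)
⟨..|..⟩ = √(1/2)·(-1) = -0.707107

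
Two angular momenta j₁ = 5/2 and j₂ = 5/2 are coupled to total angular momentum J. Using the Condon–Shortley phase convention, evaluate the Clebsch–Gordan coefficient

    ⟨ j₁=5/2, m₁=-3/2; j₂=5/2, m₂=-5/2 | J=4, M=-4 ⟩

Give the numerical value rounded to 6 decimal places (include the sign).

+0.707107

triangle: 1!·4!·4!/10! = 576/3628800
(j±m)!: 1!·4!·0!·5!·0!·8! = 116121600
prefactor² = (2J+1)·Δ·N² = 165888
  k=0: +1/(0!·1!·4!·0!·0!·4!) = 1/576
Σ = 1/576  ⇒  CG² = 165888·1/576² = 1/2
CG = +√(1/2) = +0.707107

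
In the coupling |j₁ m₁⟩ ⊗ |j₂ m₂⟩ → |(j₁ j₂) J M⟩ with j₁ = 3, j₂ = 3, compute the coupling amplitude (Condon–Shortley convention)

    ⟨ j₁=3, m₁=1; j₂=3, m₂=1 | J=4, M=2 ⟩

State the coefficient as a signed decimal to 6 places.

-0.509647  (= −√(20/77))

√[9·2!4!4!/11! · 4!2!4!2!6!2!] = √(331776/385)
  +(−1)^0/∏(0,2,2,4,2,0)! = 1/192  (running 1/192)
  +(−1)^1/∏(1,1,1,3,3,1)! = -1/36  (running -13/576)
  +(−1)^2/∏(2,0,0,2,4,2)! = 1/192  (running -5/288)
⟨..|..⟩ = √(331776/385)·(-5/288) = -0.509647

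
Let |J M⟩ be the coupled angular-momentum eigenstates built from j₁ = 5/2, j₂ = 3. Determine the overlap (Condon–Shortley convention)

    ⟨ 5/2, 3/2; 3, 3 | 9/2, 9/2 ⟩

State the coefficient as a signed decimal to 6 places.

−√(6/11) ≈ -0.738549

√[10·1!4!5!/11! · 4!1!6!0!9!0!] = √(49766400/11)
  +(−1)^1/∏(1,0,0,5,4,0)! = -1/2880  (running -1/2880)
⟨..|..⟩ = √(49766400/11)·(-1/2880) = -0.738549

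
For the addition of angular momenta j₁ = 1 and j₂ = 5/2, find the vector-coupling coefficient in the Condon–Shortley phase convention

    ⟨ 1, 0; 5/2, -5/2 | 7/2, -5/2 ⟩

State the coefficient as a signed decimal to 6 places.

+√(2/7) = +0.534522

j₁+j₂−J=0  J+j₁−j₂=2  J−j₁+j₂=5  j₁+j₂+J+1=8
(j₁±m₁, j₂±m₂, J±M) = (1,1,0,5,1,6)
P² = 28800/7
sum k=0..0:
  [0] +1/120 = 1/120
S = 1/120
C² = P²·S² = 2/7 ; C = +0.534522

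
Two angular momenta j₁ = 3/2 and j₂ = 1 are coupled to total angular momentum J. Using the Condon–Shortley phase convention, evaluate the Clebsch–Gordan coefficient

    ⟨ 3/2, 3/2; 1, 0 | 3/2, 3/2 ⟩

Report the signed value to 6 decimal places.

+√(3/5) ≈ +0.774597

triangle: 1!×2!×1!/5! = 2/120
(j±m)!: 3!×0!×1!×1!×3!×0! = 36
prefactor² = (2J+1)×Δ×N² = 12/5
  k=0: +1/(0!×1!×0!×1!×2!×0!) = 1/2
Σ = 1/2  ⇒  CG² = 12/5×1/2² = 3/5
CG = +√(3/5) = +0.774597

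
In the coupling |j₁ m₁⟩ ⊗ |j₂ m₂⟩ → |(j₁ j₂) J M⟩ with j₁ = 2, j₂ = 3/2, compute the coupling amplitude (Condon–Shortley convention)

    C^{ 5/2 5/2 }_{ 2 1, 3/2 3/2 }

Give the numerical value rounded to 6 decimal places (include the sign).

-0.654654  (= −√(3/7))

triangle: 1!·3!·2!/7! = 12/5040
(j±m)!: 3!·1!·3!·0!·5!·0! = 4320
prefactor² = (2J+1)·Δ·N² = 432/7
  k=1: −1/(1!·0!·0!·2!·3!·0!) = -1/12
Σ = -1/12  ⇒  CG² = 432/7·(-1/12)² = 3/7
CG = −√(3/7) = -0.654654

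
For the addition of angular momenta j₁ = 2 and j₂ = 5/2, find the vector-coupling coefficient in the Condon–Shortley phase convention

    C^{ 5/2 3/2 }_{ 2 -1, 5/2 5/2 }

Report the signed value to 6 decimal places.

+0.654654  (= +√(3/7))

triangle: 2!×2!×3!/8! = 24/40320
(j±m)!: 1!×3!×5!×0!×4!×1! = 17280
prefactor² = (2J+1)×Δ×N² = 432/7
  k=2: +1/(2!×0!×1!×3!×1!×0!) = 1/12
Σ = 1/12  ⇒  CG² = 432/7×1/12² = 3/7
CG = +√(3/7) = +0.654654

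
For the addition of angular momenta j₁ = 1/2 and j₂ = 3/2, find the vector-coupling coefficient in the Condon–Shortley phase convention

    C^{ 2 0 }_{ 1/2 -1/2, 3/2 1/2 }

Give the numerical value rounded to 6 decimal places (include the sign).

j₁+j₂−J=0  J+j₁−j₂=1  J−j₁+j₂=3  j₁+j₂+J+1=5
(j₁±m₁, j₂±m₂, J±M) = (0,1,2,1,2,2)
P² = 2
sum k=0..0:
  [0] +1/2 = 1/2
S = 1/2
C² = P²·S² = 1/2 ; C = +0.707107

+√(1/2) = +0.707107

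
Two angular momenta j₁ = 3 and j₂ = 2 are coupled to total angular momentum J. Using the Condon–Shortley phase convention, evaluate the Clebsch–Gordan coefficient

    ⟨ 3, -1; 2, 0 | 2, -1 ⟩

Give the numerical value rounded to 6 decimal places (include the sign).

triangle: 3!×3!×1!/8! = 36/40320
(j±m)!: 2!×4!×2!×2!×1!×3! = 1152
prefactor² = (2J+1)×Δ×N² = 36/7
  k=1: −1/(1!×2!×3!×1!×0!×0!) = -1/12
  k=2: +1/(2!×1!×2!×0!×1!×1!) = 1/4
Σ = 1/6  ⇒  CG² = 36/7×1/6² = 1/7
CG = +√(1/7) = +0.377964

+√(1/7) = +0.377964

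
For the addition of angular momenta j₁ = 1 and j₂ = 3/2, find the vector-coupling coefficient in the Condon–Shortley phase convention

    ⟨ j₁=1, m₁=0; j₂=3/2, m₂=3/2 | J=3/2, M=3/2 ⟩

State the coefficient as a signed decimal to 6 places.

−√(3/5) ≈ -0.774597

j₁+j₂−J=1  J+j₁−j₂=1  J−j₁+j₂=2  j₁+j₂+J+1=5
(j₁±m₁, j₂±m₂, J±M) = (1,1,3,0,3,0)
P² = 12/5
sum k=1..1:
  [1] −1/2 = -1/2
S = -1/2
C² = P²·S² = 3/5 ; C = -0.774597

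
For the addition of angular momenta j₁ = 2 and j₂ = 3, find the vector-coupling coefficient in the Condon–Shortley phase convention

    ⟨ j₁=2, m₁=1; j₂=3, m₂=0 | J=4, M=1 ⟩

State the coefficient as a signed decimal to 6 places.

triangle: 1!×3!×5!/10! = 720/3628800
(j±m)!: 3!×1!×3!×3!×5!×3! = 155520
prefactor² = (2J+1)×Δ×N² = 1944/7
  k=0: +1/(0!×1!×1!×3!×2!×2!) = 1/24
  k=1: −1/(1!×0!×0!×2!×3!×3!) = -1/72
Σ = 1/36  ⇒  CG² = 1944/7×1/36² = 3/14
CG = +√(3/14) = +0.462910

+√(3/14) = +0.462910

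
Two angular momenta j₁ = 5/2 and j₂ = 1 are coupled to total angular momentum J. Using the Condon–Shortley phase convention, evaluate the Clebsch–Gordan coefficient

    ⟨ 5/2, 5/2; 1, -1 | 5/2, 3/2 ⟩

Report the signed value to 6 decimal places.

j₁+j₂−J=1  J+j₁−j₂=4  J−j₁+j₂=1  j₁+j₂+J+1=7
(j₁±m₁, j₂±m₂, J±M) = (5,0,0,2,4,1)
P² = 1152/7
sum k=0..0:
  [0] +1/24 = 1/24
S = 1/24
C² = P²·S² = 2/7 ; C = +0.534522

+0.534522  (= +√(2/7))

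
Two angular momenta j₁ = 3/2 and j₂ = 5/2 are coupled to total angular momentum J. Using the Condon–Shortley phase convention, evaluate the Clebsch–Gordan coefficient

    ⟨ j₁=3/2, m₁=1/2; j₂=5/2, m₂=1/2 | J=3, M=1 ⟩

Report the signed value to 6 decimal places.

+0.129099

√[7·1!2!4!/8! · 2!1!3!2!4!2!] = √(48/5)
  +(−1)^0/∏(0,1,1,3,1,1)! = 1/6  (running 1/6)
  +(−1)^1/∏(1,0,0,2,2,2)! = -1/8  (running 1/24)
⟨..|..⟩ = √(48/5)·(1/24) = +0.129099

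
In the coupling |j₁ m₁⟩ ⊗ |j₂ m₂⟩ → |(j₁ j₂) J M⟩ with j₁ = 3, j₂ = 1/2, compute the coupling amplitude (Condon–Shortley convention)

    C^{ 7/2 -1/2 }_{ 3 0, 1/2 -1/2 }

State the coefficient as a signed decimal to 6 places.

+√(4/7) = +0.755929

√[8·0!6!1!/8! · 3!3!0!1!3!4!] = √(5184/7)
  +(−1)^0/∏(0,0,3,0,3,1)! = 1/36  (running 1/36)
⟨..|..⟩ = √(5184/7)·(1/36) = +0.755929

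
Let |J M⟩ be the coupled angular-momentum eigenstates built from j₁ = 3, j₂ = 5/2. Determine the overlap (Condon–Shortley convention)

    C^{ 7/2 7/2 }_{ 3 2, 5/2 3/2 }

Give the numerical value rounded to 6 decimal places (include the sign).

triangle: 2!*4!*3!/10! = 288/3628800
(j±m)!: 5!*1!*4!*1!*7!*0! = 14515200
prefactor² = (2J+1)*Δ*N² = 9216
  k=1: −1/(1!*1!*0!*3!*4!*0!) = -1/144
Σ = -1/144  ⇒  CG² = 9216*(-1/144)² = 4/9
CG = −√(4/9) = -0.666667

−√(4/9) ≈ -0.666667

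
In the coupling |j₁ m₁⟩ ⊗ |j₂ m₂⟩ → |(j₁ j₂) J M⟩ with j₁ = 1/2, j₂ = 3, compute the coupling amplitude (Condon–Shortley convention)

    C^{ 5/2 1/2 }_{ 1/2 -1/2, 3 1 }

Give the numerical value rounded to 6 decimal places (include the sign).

-0.755929

triangle: 1!×0!×5!/7! = 120/5040
(j±m)!: 0!×1!×4!×2!×3!×2! = 576
prefactor² = (2J+1)×Δ×N² = 576/7
  k=1: −1/(1!×0!×0!×3!×0!×2!) = -1/12
Σ = -1/12  ⇒  CG² = 576/7×(-1/12)² = 4/7
CG = −√(4/7) = -0.755929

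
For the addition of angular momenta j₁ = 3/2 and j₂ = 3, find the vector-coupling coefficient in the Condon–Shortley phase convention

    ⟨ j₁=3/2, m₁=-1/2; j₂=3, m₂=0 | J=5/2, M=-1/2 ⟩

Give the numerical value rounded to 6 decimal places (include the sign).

triangle: 2!*1!*4!/8! = 48/40320
(j±m)!: 1!*2!*3!*3!*2!*3! = 864
prefactor² = (2J+1)*Δ*N² = 216/35
  k=1: −1/(1!*1!*1!*2!*0!*2!) = -1/4
  k=2: +1/(2!*0!*0!*1!*1!*3!) = 1/12
Σ = -1/6  ⇒  CG² = 216/35*(-1/6)² = 6/35
CG = −√(6/35) = -0.414039

-0.414039  (= −√(6/35))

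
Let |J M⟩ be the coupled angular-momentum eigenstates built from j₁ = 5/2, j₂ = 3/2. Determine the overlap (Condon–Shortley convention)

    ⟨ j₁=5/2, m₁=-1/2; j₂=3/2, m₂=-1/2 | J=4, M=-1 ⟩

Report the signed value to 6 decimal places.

triangle: 0!·5!·3!/9! = 720/362880
(j±m)!: 2!·3!·1!·2!·3!·5! = 17280
prefactor² = (2J+1)·Δ·N² = 2160/7
  k=0: +1/(0!·0!·3!·1!·2!·2!) = 1/24
Σ = 1/24  ⇒  CG² = 2160/7·1/24² = 15/28
CG = +√(15/28) = +0.731925

+0.731925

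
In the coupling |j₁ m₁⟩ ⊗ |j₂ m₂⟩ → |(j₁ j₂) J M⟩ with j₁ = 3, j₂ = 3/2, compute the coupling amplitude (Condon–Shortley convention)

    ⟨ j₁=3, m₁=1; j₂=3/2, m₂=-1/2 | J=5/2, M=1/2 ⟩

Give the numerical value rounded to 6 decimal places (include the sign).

-0.119523  (= −√(1/70))

j₁+j₂−J=2  J+j₁−j₂=4  J−j₁+j₂=1  j₁+j₂+J+1=8
(j₁±m₁, j₂±m₂, J±M) = (4,2,1,2,3,2)
P² = 288/35
sum k=0..1:
  [0] +1/8 = 1/8
  [1] −1/6 = -1/6
S = -1/24
C² = P²·S² = 1/70 ; C = -0.119523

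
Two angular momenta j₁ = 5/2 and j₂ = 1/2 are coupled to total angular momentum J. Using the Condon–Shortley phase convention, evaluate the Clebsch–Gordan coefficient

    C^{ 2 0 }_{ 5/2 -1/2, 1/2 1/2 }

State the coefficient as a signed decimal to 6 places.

-0.707107

triangle: 1!*4!*0!/6! = 24/720
(j±m)!: 2!*3!*1!*0!*2!*2! = 48
prefactor² = (2J+1)*Δ*N² = 8
  k=1: −1/(1!*0!*2!*0!*2!*0!) = -1/4
Σ = -1/4  ⇒  CG² = 8*(-1/4)² = 1/2
CG = −√(1/2) = -0.707107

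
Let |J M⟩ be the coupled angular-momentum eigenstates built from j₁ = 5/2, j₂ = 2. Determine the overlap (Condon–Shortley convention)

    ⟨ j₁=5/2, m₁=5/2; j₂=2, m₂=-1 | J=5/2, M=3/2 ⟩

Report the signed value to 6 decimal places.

j₁+j₂−J=2  J+j₁−j₂=3  J−j₁+j₂=2  j₁+j₂+J+1=8
(j₁±m₁, j₂±m₂, J±M) = (5,0,1,3,4,1)
P² = 432/7
sum k=0..0:
  [0] +1/12 = 1/12
S = 1/12
C² = P²·S² = 3/7 ; C = +0.654654

+0.654654  (= +√(3/7))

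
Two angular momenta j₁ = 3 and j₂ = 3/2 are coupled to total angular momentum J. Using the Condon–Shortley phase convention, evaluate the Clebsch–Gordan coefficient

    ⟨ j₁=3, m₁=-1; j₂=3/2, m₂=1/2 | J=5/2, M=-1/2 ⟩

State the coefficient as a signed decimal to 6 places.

-0.119523

√[6·2!4!1!/8! · 2!4!2!1!2!3!] = √(288/35)
  +(−1)^1/∏(1,1,3,1,1,0)! = -1/6  (running -1/6)
  +(−1)^2/∏(2,0,2,0,2,1)! = 1/8  (running -1/24)
⟨..|..⟩ = √(288/35)·(-1/24) = -0.119523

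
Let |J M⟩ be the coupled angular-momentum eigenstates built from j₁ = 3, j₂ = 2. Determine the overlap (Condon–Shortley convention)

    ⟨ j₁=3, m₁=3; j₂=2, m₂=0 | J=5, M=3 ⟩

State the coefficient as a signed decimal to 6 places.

+√(2/15) = +0.365148

triangle: 0!*6!*4!/11! = 17280/39916800
(j±m)!: 6!*0!*2!*2!*8!*2! = 232243200
prefactor² = (2J+1)*Δ*N² = 1105920
  k=0: +1/(0!*0!*0!*2!*6!*2!) = 1/2880
Σ = 1/2880  ⇒  CG² = 1105920*1/2880² = 2/15
CG = +√(2/15) = +0.365148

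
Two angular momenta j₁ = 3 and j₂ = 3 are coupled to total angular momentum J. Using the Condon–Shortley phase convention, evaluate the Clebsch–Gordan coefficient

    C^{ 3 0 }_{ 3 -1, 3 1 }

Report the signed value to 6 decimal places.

+0.408248  (= +√(1/6))

j₁+j₂−J=3  J+j₁−j₂=3  J−j₁+j₂=3  j₁+j₂+J+1=10
(j₁±m₁, j₂±m₂, J±M) = (2,4,4,2,3,3)
P² = 864/25
sum k=1..3:
  [1] −1/72 = -1/72
  [2] +1/8 = 1/8
  [3] −1/24 = -1/24
S = 5/72
C² = P²·S² = 1/6 ; C = +0.408248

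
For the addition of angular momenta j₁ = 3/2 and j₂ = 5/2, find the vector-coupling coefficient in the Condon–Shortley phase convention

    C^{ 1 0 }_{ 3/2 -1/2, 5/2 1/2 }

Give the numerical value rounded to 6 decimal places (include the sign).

√[3·3!0!2!/6! · 1!2!3!2!1!1!] = √(6/5)
  +(−1)^2/∏(2,1,0,1,0,1)! = 1/2  (running 1/2)
⟨..|..⟩ = √(6/5)·(1/2) = +0.547723

+√(3/10) ≈ +0.547723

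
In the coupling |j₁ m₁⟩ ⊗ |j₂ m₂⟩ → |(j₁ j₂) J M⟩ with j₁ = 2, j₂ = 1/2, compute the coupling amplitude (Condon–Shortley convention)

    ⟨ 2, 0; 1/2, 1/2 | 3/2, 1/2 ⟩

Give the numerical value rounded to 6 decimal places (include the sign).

triangle: 1!·3!·0!/5! = 6/120
(j±m)!: 2!·2!·1!·0!·2!·1! = 8
prefactor² = (2J+1)·Δ·N² = 8/5
  k=1: −1/(1!·0!·1!·0!·2!·0!) = -1/2
Σ = -1/2  ⇒  CG² = 8/5·(-1/2)² = 2/5
CG = −√(2/5) = -0.632456

-0.632456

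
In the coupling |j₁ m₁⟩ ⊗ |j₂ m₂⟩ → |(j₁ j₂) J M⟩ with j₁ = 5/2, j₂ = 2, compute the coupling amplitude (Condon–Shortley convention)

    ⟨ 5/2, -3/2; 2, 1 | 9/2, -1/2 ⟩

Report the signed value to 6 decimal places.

triangle: 0!·5!·4!/10! = 2880/3628800
(j±m)!: 1!·4!·3!·1!·4!·5! = 414720
prefactor² = (2J+1)·Δ·N² = 23040/7
  k=0: +1/(0!·0!·4!·3!·1!·1!) = 1/144
Σ = 1/144  ⇒  CG² = 23040/7·1/144² = 10/63
CG = +√(10/63) = +0.398410

+√(10/63) ≈ +0.398410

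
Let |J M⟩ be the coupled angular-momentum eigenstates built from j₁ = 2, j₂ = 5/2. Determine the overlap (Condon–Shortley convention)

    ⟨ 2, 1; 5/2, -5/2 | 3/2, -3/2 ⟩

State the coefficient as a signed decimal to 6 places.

j₁+j₂−J=3  J+j₁−j₂=1  J−j₁+j₂=2  j₁+j₂+J+1=7
(j₁±m₁, j₂±m₂, J±M) = (3,1,0,5,0,3)
P² = 288/7
sum k=0..0:
  [0] +1/12 = 1/12
S = 1/12
C² = P²·S² = 2/7 ; C = +0.534522

+0.534522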